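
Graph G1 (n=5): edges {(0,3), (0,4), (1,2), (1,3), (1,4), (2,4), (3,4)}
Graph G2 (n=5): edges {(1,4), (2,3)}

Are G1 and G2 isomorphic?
No, not isomorphic

The graphs are NOT isomorphic.

Degrees in G1: deg(0)=2, deg(1)=3, deg(2)=2, deg(3)=3, deg(4)=4.
Sorted degree sequence of G1: [4, 3, 3, 2, 2].
Degrees in G2: deg(0)=0, deg(1)=1, deg(2)=1, deg(3)=1, deg(4)=1.
Sorted degree sequence of G2: [1, 1, 1, 1, 0].
The (sorted) degree sequence is an isomorphism invariant, so since G1 and G2 have different degree sequences they cannot be isomorphic.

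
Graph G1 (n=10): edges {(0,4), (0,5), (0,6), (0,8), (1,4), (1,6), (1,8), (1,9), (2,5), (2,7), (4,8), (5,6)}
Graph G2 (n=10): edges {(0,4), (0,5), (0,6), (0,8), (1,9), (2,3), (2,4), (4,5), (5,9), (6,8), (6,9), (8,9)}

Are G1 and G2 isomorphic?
Yes, isomorphic

The graphs are isomorphic.
One valid mapping φ: V(G1) → V(G2): 0→0, 1→9, 2→2, 3→7, 4→6, 5→4, 6→5, 7→3, 8→8, 9→1

Verify φ preserves adjacency — for each edge of G1, its image is an edge of G2:
  (0,4) → (φ(0),φ(4)) = (0,6) ∈ E(G2) ✓
  (0,5) → (φ(0),φ(5)) = (0,4) ∈ E(G2) ✓
  (0,6) → (φ(0),φ(6)) = (0,5) ∈ E(G2) ✓
  (0,8) → (φ(0),φ(8)) = (0,8) ∈ E(G2) ✓
  (1,4) → (φ(1),φ(4)) = (6,9) ∈ E(G2) ✓
  (1,6) → (φ(1),φ(6)) = (5,9) ∈ E(G2) ✓
  (1,8) → (φ(1),φ(8)) = (8,9) ∈ E(G2) ✓
  (1,9) → (φ(1),φ(9)) = (1,9) ∈ E(G2) ✓
  (2,5) → (φ(2),φ(5)) = (2,4) ∈ E(G2) ✓
  (2,7) → (φ(2),φ(7)) = (2,3) ∈ E(G2) ✓
  (4,8) → (φ(4),φ(8)) = (6,8) ∈ E(G2) ✓
  (5,6) → (φ(5),φ(6)) = (4,5) ∈ E(G2) ✓
All 12 edges of G1 map to edges of G2, and |E(G1)| = |E(G2)| = 12, so φ is a bijection on edges as well as vertices. Hence G1 ≅ G2.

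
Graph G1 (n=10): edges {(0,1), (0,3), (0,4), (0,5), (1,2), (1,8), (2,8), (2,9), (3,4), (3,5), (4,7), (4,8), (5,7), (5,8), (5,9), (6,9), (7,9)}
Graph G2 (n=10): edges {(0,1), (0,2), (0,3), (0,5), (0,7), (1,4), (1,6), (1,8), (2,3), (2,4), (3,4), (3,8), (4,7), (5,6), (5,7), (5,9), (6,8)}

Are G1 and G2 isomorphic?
Yes, isomorphic

The graphs are isomorphic.
One valid mapping φ: V(G1) → V(G2): 0→3, 1→8, 2→6, 3→2, 4→4, 5→0, 6→9, 7→7, 8→1, 9→5

Verify φ preserves adjacency — for each edge of G1, its image is an edge of G2:
  (0,1) → (φ(0),φ(1)) = (3,8) ∈ E(G2) ✓
  (0,3) → (φ(0),φ(3)) = (2,3) ∈ E(G2) ✓
  (0,4) → (φ(0),φ(4)) = (3,4) ∈ E(G2) ✓
  (0,5) → (φ(0),φ(5)) = (0,3) ∈ E(G2) ✓
  (1,2) → (φ(1),φ(2)) = (6,8) ∈ E(G2) ✓
  (1,8) → (φ(1),φ(8)) = (1,8) ∈ E(G2) ✓
  (2,8) → (φ(2),φ(8)) = (1,6) ∈ E(G2) ✓
  (2,9) → (φ(2),φ(9)) = (5,6) ∈ E(G2) ✓
  (3,4) → (φ(3),φ(4)) = (2,4) ∈ E(G2) ✓
  (3,5) → (φ(3),φ(5)) = (0,2) ∈ E(G2) ✓
  (4,7) → (φ(4),φ(7)) = (4,7) ∈ E(G2) ✓
  (4,8) → (φ(4),φ(8)) = (1,4) ∈ E(G2) ✓
  (5,7) → (φ(5),φ(7)) = (0,7) ∈ E(G2) ✓
  (5,8) → (φ(5),φ(8)) = (0,1) ∈ E(G2) ✓
  (5,9) → (φ(5),φ(9)) = (0,5) ∈ E(G2) ✓
  (6,9) → (φ(6),φ(9)) = (5,9) ∈ E(G2) ✓
  (7,9) → (φ(7),φ(9)) = (5,7) ∈ E(G2) ✓
All 17 edges of G1 map to edges of G2, and |E(G1)| = |E(G2)| = 17, so φ is a bijection on edges as well as vertices. Hence G1 ≅ G2.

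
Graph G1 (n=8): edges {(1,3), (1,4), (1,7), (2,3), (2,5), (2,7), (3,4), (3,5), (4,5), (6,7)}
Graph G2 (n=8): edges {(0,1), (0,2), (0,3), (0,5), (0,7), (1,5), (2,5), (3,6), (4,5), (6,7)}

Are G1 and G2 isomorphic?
No, not isomorphic

The graphs are NOT isomorphic.

Connected components of G1: 2 component(s) with vertex sets [[0], [1, 2, 3, 4, 5, 6, 7]], sizes [1, 7].
Connected components of G2: 1 component(s) with vertex sets [[0, 1, 2, 3, 4, 5, 6, 7]], sizes [8].
The number of connected components (and the multiset of component sizes) is an isomorphism invariant — an isomorphism maps each component of G1 bijectively onto a component of G2. Since G1 has 2 component(s) and G2 has 1, they cannot be isomorphic.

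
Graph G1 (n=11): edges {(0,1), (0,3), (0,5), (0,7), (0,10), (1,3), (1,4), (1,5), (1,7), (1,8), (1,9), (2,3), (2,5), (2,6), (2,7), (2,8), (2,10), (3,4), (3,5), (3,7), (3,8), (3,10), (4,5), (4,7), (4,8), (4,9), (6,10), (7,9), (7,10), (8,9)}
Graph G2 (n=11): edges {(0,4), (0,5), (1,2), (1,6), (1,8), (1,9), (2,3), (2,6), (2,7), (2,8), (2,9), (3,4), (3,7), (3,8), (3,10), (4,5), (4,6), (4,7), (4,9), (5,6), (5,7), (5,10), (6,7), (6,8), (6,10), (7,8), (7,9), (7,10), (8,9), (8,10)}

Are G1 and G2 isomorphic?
Yes, isomorphic

The graphs are isomorphic.
One valid mapping φ: V(G1) → V(G2): 0→10, 1→8, 2→4, 3→7, 4→2, 5→3, 6→0, 7→6, 8→9, 9→1, 10→5

Verify φ preserves adjacency — for each edge of G1, its image is an edge of G2:
  (0,1) → (φ(0),φ(1)) = (8,10) ∈ E(G2) ✓
  (0,3) → (φ(0),φ(3)) = (7,10) ∈ E(G2) ✓
  (0,5) → (φ(0),φ(5)) = (3,10) ∈ E(G2) ✓
  (0,7) → (φ(0),φ(7)) = (6,10) ∈ E(G2) ✓
  (0,10) → (φ(0),φ(10)) = (5,10) ∈ E(G2) ✓
  (1,3) → (φ(1),φ(3)) = (7,8) ∈ E(G2) ✓
  (1,4) → (φ(1),φ(4)) = (2,8) ∈ E(G2) ✓
  (1,5) → (φ(1),φ(5)) = (3,8) ∈ E(G2) ✓
  (1,7) → (φ(1),φ(7)) = (6,8) ∈ E(G2) ✓
  (1,8) → (φ(1),φ(8)) = (8,9) ∈ E(G2) ✓
  (1,9) → (φ(1),φ(9)) = (1,8) ∈ E(G2) ✓
  (2,3) → (φ(2),φ(3)) = (4,7) ∈ E(G2) ✓
  (2,5) → (φ(2),φ(5)) = (3,4) ∈ E(G2) ✓
  (2,6) → (φ(2),φ(6)) = (0,4) ∈ E(G2) ✓
  (2,7) → (φ(2),φ(7)) = (4,6) ∈ E(G2) ✓
  (2,8) → (φ(2),φ(8)) = (4,9) ∈ E(G2) ✓
  (2,10) → (φ(2),φ(10)) = (4,5) ∈ E(G2) ✓
  (3,4) → (φ(3),φ(4)) = (2,7) ∈ E(G2) ✓
  (3,5) → (φ(3),φ(5)) = (3,7) ∈ E(G2) ✓
  (3,7) → (φ(3),φ(7)) = (6,7) ∈ E(G2) ✓
  (3,8) → (φ(3),φ(8)) = (7,9) ∈ E(G2) ✓
  (3,10) → (φ(3),φ(10)) = (5,7) ∈ E(G2) ✓
  (4,5) → (φ(4),φ(5)) = (2,3) ∈ E(G2) ✓
  (4,7) → (φ(4),φ(7)) = (2,6) ∈ E(G2) ✓
  (4,8) → (φ(4),φ(8)) = (2,9) ∈ E(G2) ✓
  (4,9) → (φ(4),φ(9)) = (1,2) ∈ E(G2) ✓
  (6,10) → (φ(6),φ(10)) = (0,5) ∈ E(G2) ✓
  (7,9) → (φ(7),φ(9)) = (1,6) ∈ E(G2) ✓
  (7,10) → (φ(7),φ(10)) = (5,6) ∈ E(G2) ✓
  (8,9) → (φ(8),φ(9)) = (1,9) ∈ E(G2) ✓
All 30 edges of G1 map to edges of G2, and |E(G1)| = |E(G2)| = 30, so φ is a bijection on edges as well as vertices. Hence G1 ≅ G2.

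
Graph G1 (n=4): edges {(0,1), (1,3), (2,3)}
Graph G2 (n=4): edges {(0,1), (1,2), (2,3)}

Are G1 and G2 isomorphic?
Yes, isomorphic

The graphs are isomorphic.
One valid mapping φ: V(G1) → V(G2): 0→0, 1→1, 2→3, 3→2

Verify φ preserves adjacency — for each edge of G1, its image is an edge of G2:
  (0,1) → (φ(0),φ(1)) = (0,1) ∈ E(G2) ✓
  (1,3) → (φ(1),φ(3)) = (1,2) ∈ E(G2) ✓
  (2,3) → (φ(2),φ(3)) = (2,3) ∈ E(G2) ✓
All 3 edges of G1 map to edges of G2, and |E(G1)| = |E(G2)| = 3, so φ is a bijection on edges as well as vertices. Hence G1 ≅ G2.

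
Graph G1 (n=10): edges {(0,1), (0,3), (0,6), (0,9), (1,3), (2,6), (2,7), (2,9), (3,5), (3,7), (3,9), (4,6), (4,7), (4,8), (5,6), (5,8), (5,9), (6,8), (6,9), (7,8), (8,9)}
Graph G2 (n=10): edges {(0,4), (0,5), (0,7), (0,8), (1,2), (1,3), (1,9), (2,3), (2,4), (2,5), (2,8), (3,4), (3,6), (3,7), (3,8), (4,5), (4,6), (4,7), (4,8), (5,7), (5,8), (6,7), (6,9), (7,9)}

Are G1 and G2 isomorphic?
No, not isomorphic

The graphs are NOT isomorphic.

Degrees in G1: deg(0)=4, deg(1)=2, deg(2)=3, deg(3)=5, deg(4)=3, deg(5)=4, deg(6)=6, deg(7)=4, deg(8)=5, deg(9)=6.
Sorted degree sequence of G1: [6, 6, 5, 5, 4, 4, 4, 3, 3, 2].
Degrees in G2: deg(0)=4, deg(1)=3, deg(2)=5, deg(3)=6, deg(4)=7, deg(5)=5, deg(6)=4, deg(7)=6, deg(8)=5, deg(9)=3.
Sorted degree sequence of G2: [7, 6, 6, 5, 5, 5, 4, 4, 3, 3].
The (sorted) degree sequence is an isomorphism invariant, so since G1 and G2 have different degree sequences they cannot be isomorphic.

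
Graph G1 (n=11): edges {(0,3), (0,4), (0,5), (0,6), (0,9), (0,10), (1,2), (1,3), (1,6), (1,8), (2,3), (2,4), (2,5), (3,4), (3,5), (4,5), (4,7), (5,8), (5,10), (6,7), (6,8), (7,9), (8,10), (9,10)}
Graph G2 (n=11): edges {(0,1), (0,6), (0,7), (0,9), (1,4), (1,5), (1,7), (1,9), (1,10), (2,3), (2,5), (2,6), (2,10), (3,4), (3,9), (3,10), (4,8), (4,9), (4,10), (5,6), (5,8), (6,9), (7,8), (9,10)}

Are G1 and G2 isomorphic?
Yes, isomorphic

The graphs are isomorphic.
One valid mapping φ: V(G1) → V(G2): 0→1, 1→2, 2→3, 3→10, 4→4, 5→9, 6→5, 7→8, 8→6, 9→7, 10→0

Verify φ preserves adjacency — for each edge of G1, its image is an edge of G2:
  (0,3) → (φ(0),φ(3)) = (1,10) ∈ E(G2) ✓
  (0,4) → (φ(0),φ(4)) = (1,4) ∈ E(G2) ✓
  (0,5) → (φ(0),φ(5)) = (1,9) ∈ E(G2) ✓
  (0,6) → (φ(0),φ(6)) = (1,5) ∈ E(G2) ✓
  (0,9) → (φ(0),φ(9)) = (1,7) ∈ E(G2) ✓
  (0,10) → (φ(0),φ(10)) = (0,1) ∈ E(G2) ✓
  (1,2) → (φ(1),φ(2)) = (2,3) ∈ E(G2) ✓
  (1,3) → (φ(1),φ(3)) = (2,10) ∈ E(G2) ✓
  (1,6) → (φ(1),φ(6)) = (2,5) ∈ E(G2) ✓
  (1,8) → (φ(1),φ(8)) = (2,6) ∈ E(G2) ✓
  (2,3) → (φ(2),φ(3)) = (3,10) ∈ E(G2) ✓
  (2,4) → (φ(2),φ(4)) = (3,4) ∈ E(G2) ✓
  (2,5) → (φ(2),φ(5)) = (3,9) ∈ E(G2) ✓
  (3,4) → (φ(3),φ(4)) = (4,10) ∈ E(G2) ✓
  (3,5) → (φ(3),φ(5)) = (9,10) ∈ E(G2) ✓
  (4,5) → (φ(4),φ(5)) = (4,9) ∈ E(G2) ✓
  (4,7) → (φ(4),φ(7)) = (4,8) ∈ E(G2) ✓
  (5,8) → (φ(5),φ(8)) = (6,9) ∈ E(G2) ✓
  (5,10) → (φ(5),φ(10)) = (0,9) ∈ E(G2) ✓
  (6,7) → (φ(6),φ(7)) = (5,8) ∈ E(G2) ✓
  (6,8) → (φ(6),φ(8)) = (5,6) ∈ E(G2) ✓
  (7,9) → (φ(7),φ(9)) = (7,8) ∈ E(G2) ✓
  (8,10) → (φ(8),φ(10)) = (0,6) ∈ E(G2) ✓
  (9,10) → (φ(9),φ(10)) = (0,7) ∈ E(G2) ✓
All 24 edges of G1 map to edges of G2, and |E(G1)| = |E(G2)| = 24, so φ is a bijection on edges as well as vertices. Hence G1 ≅ G2.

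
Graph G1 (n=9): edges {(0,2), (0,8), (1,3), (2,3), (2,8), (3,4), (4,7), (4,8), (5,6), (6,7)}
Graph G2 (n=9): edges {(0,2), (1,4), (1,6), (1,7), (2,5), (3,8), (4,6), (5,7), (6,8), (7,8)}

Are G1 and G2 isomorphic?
Yes, isomorphic

The graphs are isomorphic.
One valid mapping φ: V(G1) → V(G2): 0→4, 1→3, 2→6, 3→8, 4→7, 5→0, 6→2, 7→5, 8→1

Verify φ preserves adjacency — for each edge of G1, its image is an edge of G2:
  (0,2) → (φ(0),φ(2)) = (4,6) ∈ E(G2) ✓
  (0,8) → (φ(0),φ(8)) = (1,4) ∈ E(G2) ✓
  (1,3) → (φ(1),φ(3)) = (3,8) ∈ E(G2) ✓
  (2,3) → (φ(2),φ(3)) = (6,8) ∈ E(G2) ✓
  (2,8) → (φ(2),φ(8)) = (1,6) ∈ E(G2) ✓
  (3,4) → (φ(3),φ(4)) = (7,8) ∈ E(G2) ✓
  (4,7) → (φ(4),φ(7)) = (5,7) ∈ E(G2) ✓
  (4,8) → (φ(4),φ(8)) = (1,7) ∈ E(G2) ✓
  (5,6) → (φ(5),φ(6)) = (0,2) ∈ E(G2) ✓
  (6,7) → (φ(6),φ(7)) = (2,5) ∈ E(G2) ✓
All 10 edges of G1 map to edges of G2, and |E(G1)| = |E(G2)| = 10, so φ is a bijection on edges as well as vertices. Hence G1 ≅ G2.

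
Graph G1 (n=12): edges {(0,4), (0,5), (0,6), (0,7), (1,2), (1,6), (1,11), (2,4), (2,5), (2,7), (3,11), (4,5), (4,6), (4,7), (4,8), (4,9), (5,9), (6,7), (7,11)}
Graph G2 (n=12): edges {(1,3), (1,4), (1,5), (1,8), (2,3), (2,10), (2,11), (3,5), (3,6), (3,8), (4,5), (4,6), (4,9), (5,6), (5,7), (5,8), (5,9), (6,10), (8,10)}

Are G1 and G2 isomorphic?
Yes, isomorphic

The graphs are isomorphic.
One valid mapping φ: V(G1) → V(G2): 0→1, 1→10, 2→6, 3→11, 4→5, 5→4, 6→8, 7→3, 8→7, 9→9, 10→0, 11→2

Verify φ preserves adjacency — for each edge of G1, its image is an edge of G2:
  (0,4) → (φ(0),φ(4)) = (1,5) ∈ E(G2) ✓
  (0,5) → (φ(0),φ(5)) = (1,4) ∈ E(G2) ✓
  (0,6) → (φ(0),φ(6)) = (1,8) ∈ E(G2) ✓
  (0,7) → (φ(0),φ(7)) = (1,3) ∈ E(G2) ✓
  (1,2) → (φ(1),φ(2)) = (6,10) ∈ E(G2) ✓
  (1,6) → (φ(1),φ(6)) = (8,10) ∈ E(G2) ✓
  (1,11) → (φ(1),φ(11)) = (2,10) ∈ E(G2) ✓
  (2,4) → (φ(2),φ(4)) = (5,6) ∈ E(G2) ✓
  (2,5) → (φ(2),φ(5)) = (4,6) ∈ E(G2) ✓
  (2,7) → (φ(2),φ(7)) = (3,6) ∈ E(G2) ✓
  (3,11) → (φ(3),φ(11)) = (2,11) ∈ E(G2) ✓
  (4,5) → (φ(4),φ(5)) = (4,5) ∈ E(G2) ✓
  (4,6) → (φ(4),φ(6)) = (5,8) ∈ E(G2) ✓
  (4,7) → (φ(4),φ(7)) = (3,5) ∈ E(G2) ✓
  (4,8) → (φ(4),φ(8)) = (5,7) ∈ E(G2) ✓
  (4,9) → (φ(4),φ(9)) = (5,9) ∈ E(G2) ✓
  (5,9) → (φ(5),φ(9)) = (4,9) ∈ E(G2) ✓
  (6,7) → (φ(6),φ(7)) = (3,8) ∈ E(G2) ✓
  (7,11) → (φ(7),φ(11)) = (2,3) ∈ E(G2) ✓
All 19 edges of G1 map to edges of G2, and |E(G1)| = |E(G2)| = 19, so φ is a bijection on edges as well as vertices. Hence G1 ≅ G2.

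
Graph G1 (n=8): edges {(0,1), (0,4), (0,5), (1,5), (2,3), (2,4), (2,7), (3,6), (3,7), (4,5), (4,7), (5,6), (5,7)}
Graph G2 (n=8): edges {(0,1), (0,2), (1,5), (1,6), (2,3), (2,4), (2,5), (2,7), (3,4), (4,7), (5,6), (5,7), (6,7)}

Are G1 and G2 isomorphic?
Yes, isomorphic

The graphs are isomorphic.
One valid mapping φ: V(G1) → V(G2): 0→4, 1→3, 2→6, 3→1, 4→7, 5→2, 6→0, 7→5

Verify φ preserves adjacency — for each edge of G1, its image is an edge of G2:
  (0,1) → (φ(0),φ(1)) = (3,4) ∈ E(G2) ✓
  (0,4) → (φ(0),φ(4)) = (4,7) ∈ E(G2) ✓
  (0,5) → (φ(0),φ(5)) = (2,4) ∈ E(G2) ✓
  (1,5) → (φ(1),φ(5)) = (2,3) ∈ E(G2) ✓
  (2,3) → (φ(2),φ(3)) = (1,6) ∈ E(G2) ✓
  (2,4) → (φ(2),φ(4)) = (6,7) ∈ E(G2) ✓
  (2,7) → (φ(2),φ(7)) = (5,6) ∈ E(G2) ✓
  (3,6) → (φ(3),φ(6)) = (0,1) ∈ E(G2) ✓
  (3,7) → (φ(3),φ(7)) = (1,5) ∈ E(G2) ✓
  (4,5) → (φ(4),φ(5)) = (2,7) ∈ E(G2) ✓
  (4,7) → (φ(4),φ(7)) = (5,7) ∈ E(G2) ✓
  (5,6) → (φ(5),φ(6)) = (0,2) ∈ E(G2) ✓
  (5,7) → (φ(5),φ(7)) = (2,5) ∈ E(G2) ✓
All 13 edges of G1 map to edges of G2, and |E(G1)| = |E(G2)| = 13, so φ is a bijection on edges as well as vertices. Hence G1 ≅ G2.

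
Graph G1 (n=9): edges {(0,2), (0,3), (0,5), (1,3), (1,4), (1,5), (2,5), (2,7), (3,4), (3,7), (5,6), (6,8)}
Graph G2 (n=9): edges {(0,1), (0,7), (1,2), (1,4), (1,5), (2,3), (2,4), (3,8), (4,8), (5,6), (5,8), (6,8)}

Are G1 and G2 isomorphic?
Yes, isomorphic

The graphs are isomorphic.
One valid mapping φ: V(G1) → V(G2): 0→4, 1→5, 2→2, 3→8, 4→6, 5→1, 6→0, 7→3, 8→7

Verify φ preserves adjacency — for each edge of G1, its image is an edge of G2:
  (0,2) → (φ(0),φ(2)) = (2,4) ∈ E(G2) ✓
  (0,3) → (φ(0),φ(3)) = (4,8) ∈ E(G2) ✓
  (0,5) → (φ(0),φ(5)) = (1,4) ∈ E(G2) ✓
  (1,3) → (φ(1),φ(3)) = (5,8) ∈ E(G2) ✓
  (1,4) → (φ(1),φ(4)) = (5,6) ∈ E(G2) ✓
  (1,5) → (φ(1),φ(5)) = (1,5) ∈ E(G2) ✓
  (2,5) → (φ(2),φ(5)) = (1,2) ∈ E(G2) ✓
  (2,7) → (φ(2),φ(7)) = (2,3) ∈ E(G2) ✓
  (3,4) → (φ(3),φ(4)) = (6,8) ∈ E(G2) ✓
  (3,7) → (φ(3),φ(7)) = (3,8) ∈ E(G2) ✓
  (5,6) → (φ(5),φ(6)) = (0,1) ∈ E(G2) ✓
  (6,8) → (φ(6),φ(8)) = (0,7) ∈ E(G2) ✓
All 12 edges of G1 map to edges of G2, and |E(G1)| = |E(G2)| = 12, so φ is a bijection on edges as well as vertices. Hence G1 ≅ G2.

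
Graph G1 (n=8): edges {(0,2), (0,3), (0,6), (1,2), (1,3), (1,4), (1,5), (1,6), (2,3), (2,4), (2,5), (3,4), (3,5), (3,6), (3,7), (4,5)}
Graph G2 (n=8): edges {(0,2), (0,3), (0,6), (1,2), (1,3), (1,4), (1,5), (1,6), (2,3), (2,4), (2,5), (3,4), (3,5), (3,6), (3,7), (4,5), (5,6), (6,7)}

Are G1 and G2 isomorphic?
No, not isomorphic

The graphs are NOT isomorphic.

Counting edges: G1 has 16 edge(s); G2 has 18 edge(s).
Edge count is an isomorphism invariant (a bijection on vertices induces a bijection on edges), so differing edge counts rule out isomorphism.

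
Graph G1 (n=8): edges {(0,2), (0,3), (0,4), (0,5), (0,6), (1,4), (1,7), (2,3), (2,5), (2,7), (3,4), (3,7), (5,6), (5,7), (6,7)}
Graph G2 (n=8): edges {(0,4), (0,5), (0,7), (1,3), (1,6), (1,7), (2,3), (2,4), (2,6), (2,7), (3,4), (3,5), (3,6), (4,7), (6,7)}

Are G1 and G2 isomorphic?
Yes, isomorphic

The graphs are isomorphic.
One valid mapping φ: V(G1) → V(G2): 0→7, 1→5, 2→2, 3→4, 4→0, 5→6, 6→1, 7→3

Verify φ preserves adjacency — for each edge of G1, its image is an edge of G2:
  (0,2) → (φ(0),φ(2)) = (2,7) ∈ E(G2) ✓
  (0,3) → (φ(0),φ(3)) = (4,7) ∈ E(G2) ✓
  (0,4) → (φ(0),φ(4)) = (0,7) ∈ E(G2) ✓
  (0,5) → (φ(0),φ(5)) = (6,7) ∈ E(G2) ✓
  (0,6) → (φ(0),φ(6)) = (1,7) ∈ E(G2) ✓
  (1,4) → (φ(1),φ(4)) = (0,5) ∈ E(G2) ✓
  (1,7) → (φ(1),φ(7)) = (3,5) ∈ E(G2) ✓
  (2,3) → (φ(2),φ(3)) = (2,4) ∈ E(G2) ✓
  (2,5) → (φ(2),φ(5)) = (2,6) ∈ E(G2) ✓
  (2,7) → (φ(2),φ(7)) = (2,3) ∈ E(G2) ✓
  (3,4) → (φ(3),φ(4)) = (0,4) ∈ E(G2) ✓
  (3,7) → (φ(3),φ(7)) = (3,4) ∈ E(G2) ✓
  (5,6) → (φ(5),φ(6)) = (1,6) ∈ E(G2) ✓
  (5,7) → (φ(5),φ(7)) = (3,6) ∈ E(G2) ✓
  (6,7) → (φ(6),φ(7)) = (1,3) ∈ E(G2) ✓
All 15 edges of G1 map to edges of G2, and |E(G1)| = |E(G2)| = 15, so φ is a bijection on edges as well as vertices. Hence G1 ≅ G2.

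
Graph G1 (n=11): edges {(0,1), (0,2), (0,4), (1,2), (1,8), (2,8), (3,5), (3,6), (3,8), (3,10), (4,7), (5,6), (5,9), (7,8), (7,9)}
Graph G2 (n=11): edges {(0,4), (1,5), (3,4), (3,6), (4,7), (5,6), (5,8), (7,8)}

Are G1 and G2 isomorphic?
No, not isomorphic

The graphs are NOT isomorphic.

Connected components of G1: 1 component(s) with vertex sets [[0, 1, 2, 3, 4, 5, 6, 7, 8, 9, 10]], sizes [11].
Connected components of G2: 4 component(s) with vertex sets [[2], [9], [10], [0, 1, 3, 4, 5, 6, 7, 8]], sizes [1, 1, 1, 8].
The number of connected components (and the multiset of component sizes) is an isomorphism invariant — an isomorphism maps each component of G1 bijectively onto a component of G2. Since G1 has 1 component(s) and G2 has 4, they cannot be isomorphic.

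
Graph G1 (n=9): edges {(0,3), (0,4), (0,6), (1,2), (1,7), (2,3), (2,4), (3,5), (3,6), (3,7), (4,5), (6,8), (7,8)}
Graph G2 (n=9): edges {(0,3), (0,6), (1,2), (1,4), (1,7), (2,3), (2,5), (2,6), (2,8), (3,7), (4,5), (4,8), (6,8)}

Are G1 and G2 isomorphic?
Yes, isomorphic

The graphs are isomorphic.
One valid mapping φ: V(G1) → V(G2): 0→8, 1→7, 2→1, 3→2, 4→4, 5→5, 6→6, 7→3, 8→0

Verify φ preserves adjacency — for each edge of G1, its image is an edge of G2:
  (0,3) → (φ(0),φ(3)) = (2,8) ∈ E(G2) ✓
  (0,4) → (φ(0),φ(4)) = (4,8) ∈ E(G2) ✓
  (0,6) → (φ(0),φ(6)) = (6,8) ∈ E(G2) ✓
  (1,2) → (φ(1),φ(2)) = (1,7) ∈ E(G2) ✓
  (1,7) → (φ(1),φ(7)) = (3,7) ∈ E(G2) ✓
  (2,3) → (φ(2),φ(3)) = (1,2) ∈ E(G2) ✓
  (2,4) → (φ(2),φ(4)) = (1,4) ∈ E(G2) ✓
  (3,5) → (φ(3),φ(5)) = (2,5) ∈ E(G2) ✓
  (3,6) → (φ(3),φ(6)) = (2,6) ∈ E(G2) ✓
  (3,7) → (φ(3),φ(7)) = (2,3) ∈ E(G2) ✓
  (4,5) → (φ(4),φ(5)) = (4,5) ∈ E(G2) ✓
  (6,8) → (φ(6),φ(8)) = (0,6) ∈ E(G2) ✓
  (7,8) → (φ(7),φ(8)) = (0,3) ∈ E(G2) ✓
All 13 edges of G1 map to edges of G2, and |E(G1)| = |E(G2)| = 13, so φ is a bijection on edges as well as vertices. Hence G1 ≅ G2.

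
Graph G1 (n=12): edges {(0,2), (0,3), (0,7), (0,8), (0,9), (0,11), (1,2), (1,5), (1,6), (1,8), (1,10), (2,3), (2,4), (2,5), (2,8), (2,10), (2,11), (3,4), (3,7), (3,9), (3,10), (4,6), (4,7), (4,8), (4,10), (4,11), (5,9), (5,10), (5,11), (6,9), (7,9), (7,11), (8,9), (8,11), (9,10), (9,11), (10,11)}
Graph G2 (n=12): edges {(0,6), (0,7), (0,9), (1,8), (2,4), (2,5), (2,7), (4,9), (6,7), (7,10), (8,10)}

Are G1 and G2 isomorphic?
No, not isomorphic

The graphs are NOT isomorphic.

Connected components of G1: 1 component(s) with vertex sets [[0, 1, 2, 3, 4, 5, 6, 7, 8, 9, 10, 11]], sizes [12].
Connected components of G2: 3 component(s) with vertex sets [[3], [11], [0, 1, 2, 4, 5, 6, 7, 8, 9, 10]], sizes [1, 1, 10].
The number of connected components (and the multiset of component sizes) is an isomorphism invariant — an isomorphism maps each component of G1 bijectively onto a component of G2. Since G1 has 1 component(s) and G2 has 3, they cannot be isomorphic.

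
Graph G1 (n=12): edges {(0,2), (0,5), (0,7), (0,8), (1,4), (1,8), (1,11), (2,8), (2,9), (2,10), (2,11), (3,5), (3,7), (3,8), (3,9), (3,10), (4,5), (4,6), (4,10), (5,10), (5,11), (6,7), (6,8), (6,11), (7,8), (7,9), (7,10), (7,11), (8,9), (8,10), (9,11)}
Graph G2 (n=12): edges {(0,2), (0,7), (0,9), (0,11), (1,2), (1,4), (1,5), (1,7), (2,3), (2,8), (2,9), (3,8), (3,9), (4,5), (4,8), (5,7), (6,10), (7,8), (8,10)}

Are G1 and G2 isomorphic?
No, not isomorphic

The graphs are NOT isomorphic.

Counting triangles (3-cliques): G1 has 17, G2 has 5.
Triangle count is an isomorphism invariant, so differing triangle counts rule out isomorphism.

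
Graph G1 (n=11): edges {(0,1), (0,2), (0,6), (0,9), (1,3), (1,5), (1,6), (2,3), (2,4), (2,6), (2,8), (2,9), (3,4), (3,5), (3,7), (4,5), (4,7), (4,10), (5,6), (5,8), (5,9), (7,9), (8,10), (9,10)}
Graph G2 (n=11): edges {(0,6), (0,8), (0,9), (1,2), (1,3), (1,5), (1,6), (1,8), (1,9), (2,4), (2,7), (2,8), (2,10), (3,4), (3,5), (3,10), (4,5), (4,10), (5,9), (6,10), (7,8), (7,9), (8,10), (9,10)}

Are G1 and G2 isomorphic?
Yes, isomorphic

The graphs are isomorphic.
One valid mapping φ: V(G1) → V(G2): 0→5, 1→4, 2→1, 3→2, 4→8, 5→10, 6→3, 7→7, 8→6, 9→9, 10→0

Verify φ preserves adjacency — for each edge of G1, its image is an edge of G2:
  (0,1) → (φ(0),φ(1)) = (4,5) ∈ E(G2) ✓
  (0,2) → (φ(0),φ(2)) = (1,5) ∈ E(G2) ✓
  (0,6) → (φ(0),φ(6)) = (3,5) ∈ E(G2) ✓
  (0,9) → (φ(0),φ(9)) = (5,9) ∈ E(G2) ✓
  (1,3) → (φ(1),φ(3)) = (2,4) ∈ E(G2) ✓
  (1,5) → (φ(1),φ(5)) = (4,10) ∈ E(G2) ✓
  (1,6) → (φ(1),φ(6)) = (3,4) ∈ E(G2) ✓
  (2,3) → (φ(2),φ(3)) = (1,2) ∈ E(G2) ✓
  (2,4) → (φ(2),φ(4)) = (1,8) ∈ E(G2) ✓
  (2,6) → (φ(2),φ(6)) = (1,3) ∈ E(G2) ✓
  (2,8) → (φ(2),φ(8)) = (1,6) ∈ E(G2) ✓
  (2,9) → (φ(2),φ(9)) = (1,9) ∈ E(G2) ✓
  (3,4) → (φ(3),φ(4)) = (2,8) ∈ E(G2) ✓
  (3,5) → (φ(3),φ(5)) = (2,10) ∈ E(G2) ✓
  (3,7) → (φ(3),φ(7)) = (2,7) ∈ E(G2) ✓
  (4,5) → (φ(4),φ(5)) = (8,10) ∈ E(G2) ✓
  (4,7) → (φ(4),φ(7)) = (7,8) ∈ E(G2) ✓
  (4,10) → (φ(4),φ(10)) = (0,8) ∈ E(G2) ✓
  (5,6) → (φ(5),φ(6)) = (3,10) ∈ E(G2) ✓
  (5,8) → (φ(5),φ(8)) = (6,10) ∈ E(G2) ✓
  (5,9) → (φ(5),φ(9)) = (9,10) ∈ E(G2) ✓
  (7,9) → (φ(7),φ(9)) = (7,9) ∈ E(G2) ✓
  (8,10) → (φ(8),φ(10)) = (0,6) ∈ E(G2) ✓
  (9,10) → (φ(9),φ(10)) = (0,9) ∈ E(G2) ✓
All 24 edges of G1 map to edges of G2, and |E(G1)| = |E(G2)| = 24, so φ is a bijection on edges as well as vertices. Hence G1 ≅ G2.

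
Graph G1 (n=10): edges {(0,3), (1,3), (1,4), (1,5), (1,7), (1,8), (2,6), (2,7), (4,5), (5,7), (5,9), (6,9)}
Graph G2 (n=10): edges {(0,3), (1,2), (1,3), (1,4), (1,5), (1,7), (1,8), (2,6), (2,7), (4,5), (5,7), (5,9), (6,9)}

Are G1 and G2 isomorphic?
No, not isomorphic

The graphs are NOT isomorphic.

Counting edges: G1 has 12 edge(s); G2 has 13 edge(s).
Edge count is an isomorphism invariant (a bijection on vertices induces a bijection on edges), so differing edge counts rule out isomorphism.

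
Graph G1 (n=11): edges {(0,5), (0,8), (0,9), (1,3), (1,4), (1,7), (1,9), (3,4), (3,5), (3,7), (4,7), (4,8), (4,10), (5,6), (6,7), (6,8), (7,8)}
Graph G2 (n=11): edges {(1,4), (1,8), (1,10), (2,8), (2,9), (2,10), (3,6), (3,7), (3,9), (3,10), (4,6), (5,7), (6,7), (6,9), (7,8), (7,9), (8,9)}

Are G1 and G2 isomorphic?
Yes, isomorphic

The graphs are isomorphic.
One valid mapping φ: V(G1) → V(G2): 0→1, 1→6, 2→0, 3→3, 4→7, 5→10, 6→2, 7→9, 8→8, 9→4, 10→5

Verify φ preserves adjacency — for each edge of G1, its image is an edge of G2:
  (0,5) → (φ(0),φ(5)) = (1,10) ∈ E(G2) ✓
  (0,8) → (φ(0),φ(8)) = (1,8) ∈ E(G2) ✓
  (0,9) → (φ(0),φ(9)) = (1,4) ∈ E(G2) ✓
  (1,3) → (φ(1),φ(3)) = (3,6) ∈ E(G2) ✓
  (1,4) → (φ(1),φ(4)) = (6,7) ∈ E(G2) ✓
  (1,7) → (φ(1),φ(7)) = (6,9) ∈ E(G2) ✓
  (1,9) → (φ(1),φ(9)) = (4,6) ∈ E(G2) ✓
  (3,4) → (φ(3),φ(4)) = (3,7) ∈ E(G2) ✓
  (3,5) → (φ(3),φ(5)) = (3,10) ∈ E(G2) ✓
  (3,7) → (φ(3),φ(7)) = (3,9) ∈ E(G2) ✓
  (4,7) → (φ(4),φ(7)) = (7,9) ∈ E(G2) ✓
  (4,8) → (φ(4),φ(8)) = (7,8) ∈ E(G2) ✓
  (4,10) → (φ(4),φ(10)) = (5,7) ∈ E(G2) ✓
  (5,6) → (φ(5),φ(6)) = (2,10) ∈ E(G2) ✓
  (6,7) → (φ(6),φ(7)) = (2,9) ∈ E(G2) ✓
  (6,8) → (φ(6),φ(8)) = (2,8) ∈ E(G2) ✓
  (7,8) → (φ(7),φ(8)) = (8,9) ∈ E(G2) ✓
All 17 edges of G1 map to edges of G2, and |E(G1)| = |E(G2)| = 17, so φ is a bijection on edges as well as vertices. Hence G1 ≅ G2.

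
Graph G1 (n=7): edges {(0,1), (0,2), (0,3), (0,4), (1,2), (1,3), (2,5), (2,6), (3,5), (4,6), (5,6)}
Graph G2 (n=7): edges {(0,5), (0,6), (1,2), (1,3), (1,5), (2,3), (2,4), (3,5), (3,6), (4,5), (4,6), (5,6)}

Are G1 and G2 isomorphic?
No, not isomorphic

The graphs are NOT isomorphic.

Degrees in G1: deg(0)=4, deg(1)=3, deg(2)=4, deg(3)=3, deg(4)=2, deg(5)=3, deg(6)=3.
Sorted degree sequence of G1: [4, 4, 3, 3, 3, 3, 2].
Degrees in G2: deg(0)=2, deg(1)=3, deg(2)=3, deg(3)=4, deg(4)=3, deg(5)=5, deg(6)=4.
Sorted degree sequence of G2: [5, 4, 4, 3, 3, 3, 2].
The (sorted) degree sequence is an isomorphism invariant, so since G1 and G2 have different degree sequences they cannot be isomorphic.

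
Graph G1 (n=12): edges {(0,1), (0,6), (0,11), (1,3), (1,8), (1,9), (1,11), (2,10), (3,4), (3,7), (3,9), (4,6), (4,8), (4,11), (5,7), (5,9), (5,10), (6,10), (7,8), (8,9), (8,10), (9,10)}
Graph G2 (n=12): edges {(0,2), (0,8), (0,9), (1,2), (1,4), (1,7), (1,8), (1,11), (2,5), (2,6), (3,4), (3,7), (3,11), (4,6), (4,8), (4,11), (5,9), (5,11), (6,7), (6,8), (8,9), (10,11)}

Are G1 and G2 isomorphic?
Yes, isomorphic

The graphs are isomorphic.
One valid mapping φ: V(G1) → V(G2): 0→9, 1→8, 2→10, 3→6, 4→2, 5→3, 6→5, 7→7, 8→1, 9→4, 10→11, 11→0

Verify φ preserves adjacency — for each edge of G1, its image is an edge of G2:
  (0,1) → (φ(0),φ(1)) = (8,9) ∈ E(G2) ✓
  (0,6) → (φ(0),φ(6)) = (5,9) ∈ E(G2) ✓
  (0,11) → (φ(0),φ(11)) = (0,9) ∈ E(G2) ✓
  (1,3) → (φ(1),φ(3)) = (6,8) ∈ E(G2) ✓
  (1,8) → (φ(1),φ(8)) = (1,8) ∈ E(G2) ✓
  (1,9) → (φ(1),φ(9)) = (4,8) ∈ E(G2) ✓
  (1,11) → (φ(1),φ(11)) = (0,8) ∈ E(G2) ✓
  (2,10) → (φ(2),φ(10)) = (10,11) ∈ E(G2) ✓
  (3,4) → (φ(3),φ(4)) = (2,6) ∈ E(G2) ✓
  (3,7) → (φ(3),φ(7)) = (6,7) ∈ E(G2) ✓
  (3,9) → (φ(3),φ(9)) = (4,6) ∈ E(G2) ✓
  (4,6) → (φ(4),φ(6)) = (2,5) ∈ E(G2) ✓
  (4,8) → (φ(4),φ(8)) = (1,2) ∈ E(G2) ✓
  (4,11) → (φ(4),φ(11)) = (0,2) ∈ E(G2) ✓
  (5,7) → (φ(5),φ(7)) = (3,7) ∈ E(G2) ✓
  (5,9) → (φ(5),φ(9)) = (3,4) ∈ E(G2) ✓
  (5,10) → (φ(5),φ(10)) = (3,11) ∈ E(G2) ✓
  (6,10) → (φ(6),φ(10)) = (5,11) ∈ E(G2) ✓
  (7,8) → (φ(7),φ(8)) = (1,7) ∈ E(G2) ✓
  (8,9) → (φ(8),φ(9)) = (1,4) ∈ E(G2) ✓
  (8,10) → (φ(8),φ(10)) = (1,11) ∈ E(G2) ✓
  (9,10) → (φ(9),φ(10)) = (4,11) ∈ E(G2) ✓
All 22 edges of G1 map to edges of G2, and |E(G1)| = |E(G2)| = 22, so φ is a bijection on edges as well as vertices. Hence G1 ≅ G2.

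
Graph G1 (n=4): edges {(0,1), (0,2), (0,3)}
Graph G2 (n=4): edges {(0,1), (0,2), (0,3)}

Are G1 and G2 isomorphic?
Yes, isomorphic

The graphs are isomorphic.
One valid mapping φ: V(G1) → V(G2): 0→0, 1→2, 2→1, 3→3

Verify φ preserves adjacency — for each edge of G1, its image is an edge of G2:
  (0,1) → (φ(0),φ(1)) = (0,2) ∈ E(G2) ✓
  (0,2) → (φ(0),φ(2)) = (0,1) ∈ E(G2) ✓
  (0,3) → (φ(0),φ(3)) = (0,3) ∈ E(G2) ✓
All 3 edges of G1 map to edges of G2, and |E(G1)| = |E(G2)| = 3, so φ is a bijection on edges as well as vertices. Hence G1 ≅ G2.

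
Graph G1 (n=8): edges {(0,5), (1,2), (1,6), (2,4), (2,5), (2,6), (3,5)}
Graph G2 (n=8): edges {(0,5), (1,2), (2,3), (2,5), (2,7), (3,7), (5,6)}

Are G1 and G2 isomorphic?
Yes, isomorphic

The graphs are isomorphic.
One valid mapping φ: V(G1) → V(G2): 0→0, 1→3, 2→2, 3→6, 4→1, 5→5, 6→7, 7→4

Verify φ preserves adjacency — for each edge of G1, its image is an edge of G2:
  (0,5) → (φ(0),φ(5)) = (0,5) ∈ E(G2) ✓
  (1,2) → (φ(1),φ(2)) = (2,3) ∈ E(G2) ✓
  (1,6) → (φ(1),φ(6)) = (3,7) ∈ E(G2) ✓
  (2,4) → (φ(2),φ(4)) = (1,2) ∈ E(G2) ✓
  (2,5) → (φ(2),φ(5)) = (2,5) ∈ E(G2) ✓
  (2,6) → (φ(2),φ(6)) = (2,7) ∈ E(G2) ✓
  (3,5) → (φ(3),φ(5)) = (5,6) ∈ E(G2) ✓
All 7 edges of G1 map to edges of G2, and |E(G1)| = |E(G2)| = 7, so φ is a bijection on edges as well as vertices. Hence G1 ≅ G2.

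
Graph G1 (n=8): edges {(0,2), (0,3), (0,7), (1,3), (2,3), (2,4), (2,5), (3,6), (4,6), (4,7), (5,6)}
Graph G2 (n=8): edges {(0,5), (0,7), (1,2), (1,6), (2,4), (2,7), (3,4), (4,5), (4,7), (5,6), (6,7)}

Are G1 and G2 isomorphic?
Yes, isomorphic

The graphs are isomorphic.
One valid mapping φ: V(G1) → V(G2): 0→2, 1→3, 2→7, 3→4, 4→6, 5→0, 6→5, 7→1

Verify φ preserves adjacency — for each edge of G1, its image is an edge of G2:
  (0,2) → (φ(0),φ(2)) = (2,7) ∈ E(G2) ✓
  (0,3) → (φ(0),φ(3)) = (2,4) ∈ E(G2) ✓
  (0,7) → (φ(0),φ(7)) = (1,2) ∈ E(G2) ✓
  (1,3) → (φ(1),φ(3)) = (3,4) ∈ E(G2) ✓
  (2,3) → (φ(2),φ(3)) = (4,7) ∈ E(G2) ✓
  (2,4) → (φ(2),φ(4)) = (6,7) ∈ E(G2) ✓
  (2,5) → (φ(2),φ(5)) = (0,7) ∈ E(G2) ✓
  (3,6) → (φ(3),φ(6)) = (4,5) ∈ E(G2) ✓
  (4,6) → (φ(4),φ(6)) = (5,6) ∈ E(G2) ✓
  (4,7) → (φ(4),φ(7)) = (1,6) ∈ E(G2) ✓
  (5,6) → (φ(5),φ(6)) = (0,5) ∈ E(G2) ✓
All 11 edges of G1 map to edges of G2, and |E(G1)| = |E(G2)| = 11, so φ is a bijection on edges as well as vertices. Hence G1 ≅ G2.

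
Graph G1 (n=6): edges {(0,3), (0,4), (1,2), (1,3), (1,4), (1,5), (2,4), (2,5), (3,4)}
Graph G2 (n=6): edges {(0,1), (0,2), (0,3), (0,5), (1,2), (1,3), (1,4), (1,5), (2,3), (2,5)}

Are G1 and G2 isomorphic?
No, not isomorphic

The graphs are NOT isomorphic.

Degrees in G1: deg(0)=2, deg(1)=4, deg(2)=3, deg(3)=3, deg(4)=4, deg(5)=2.
Sorted degree sequence of G1: [4, 4, 3, 3, 2, 2].
Degrees in G2: deg(0)=4, deg(1)=5, deg(2)=4, deg(3)=3, deg(4)=1, deg(5)=3.
Sorted degree sequence of G2: [5, 4, 4, 3, 3, 1].
The (sorted) degree sequence is an isomorphism invariant, so since G1 and G2 have different degree sequences they cannot be isomorphic.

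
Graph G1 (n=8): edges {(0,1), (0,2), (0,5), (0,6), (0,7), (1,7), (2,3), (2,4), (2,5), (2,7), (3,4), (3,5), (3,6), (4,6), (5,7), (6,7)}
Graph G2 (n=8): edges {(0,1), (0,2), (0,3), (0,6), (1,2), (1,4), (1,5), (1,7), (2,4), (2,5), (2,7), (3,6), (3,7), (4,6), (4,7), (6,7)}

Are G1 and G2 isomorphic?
Yes, isomorphic

The graphs are isomorphic.
One valid mapping φ: V(G1) → V(G2): 0→2, 1→5, 2→7, 3→6, 4→3, 5→4, 6→0, 7→1

Verify φ preserves adjacency — for each edge of G1, its image is an edge of G2:
  (0,1) → (φ(0),φ(1)) = (2,5) ∈ E(G2) ✓
  (0,2) → (φ(0),φ(2)) = (2,7) ∈ E(G2) ✓
  (0,5) → (φ(0),φ(5)) = (2,4) ∈ E(G2) ✓
  (0,6) → (φ(0),φ(6)) = (0,2) ∈ E(G2) ✓
  (0,7) → (φ(0),φ(7)) = (1,2) ∈ E(G2) ✓
  (1,7) → (φ(1),φ(7)) = (1,5) ∈ E(G2) ✓
  (2,3) → (φ(2),φ(3)) = (6,7) ∈ E(G2) ✓
  (2,4) → (φ(2),φ(4)) = (3,7) ∈ E(G2) ✓
  (2,5) → (φ(2),φ(5)) = (4,7) ∈ E(G2) ✓
  (2,7) → (φ(2),φ(7)) = (1,7) ∈ E(G2) ✓
  (3,4) → (φ(3),φ(4)) = (3,6) ∈ E(G2) ✓
  (3,5) → (φ(3),φ(5)) = (4,6) ∈ E(G2) ✓
  (3,6) → (φ(3),φ(6)) = (0,6) ∈ E(G2) ✓
  (4,6) → (φ(4),φ(6)) = (0,3) ∈ E(G2) ✓
  (5,7) → (φ(5),φ(7)) = (1,4) ∈ E(G2) ✓
  (6,7) → (φ(6),φ(7)) = (0,1) ∈ E(G2) ✓
All 16 edges of G1 map to edges of G2, and |E(G1)| = |E(G2)| = 16, so φ is a bijection on edges as well as vertices. Hence G1 ≅ G2.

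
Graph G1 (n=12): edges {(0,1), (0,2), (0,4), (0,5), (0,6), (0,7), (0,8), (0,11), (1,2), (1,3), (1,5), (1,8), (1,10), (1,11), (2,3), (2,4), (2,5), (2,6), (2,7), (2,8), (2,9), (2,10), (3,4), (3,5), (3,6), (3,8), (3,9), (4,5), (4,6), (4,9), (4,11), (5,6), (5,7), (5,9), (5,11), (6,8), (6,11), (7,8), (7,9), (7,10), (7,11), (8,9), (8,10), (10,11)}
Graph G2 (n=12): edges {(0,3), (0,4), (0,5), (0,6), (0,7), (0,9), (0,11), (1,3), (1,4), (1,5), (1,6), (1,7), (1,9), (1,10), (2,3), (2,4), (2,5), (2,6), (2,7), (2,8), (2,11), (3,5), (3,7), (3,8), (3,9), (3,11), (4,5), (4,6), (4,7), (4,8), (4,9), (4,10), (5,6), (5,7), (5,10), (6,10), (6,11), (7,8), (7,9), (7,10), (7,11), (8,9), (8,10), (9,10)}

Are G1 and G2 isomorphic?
Yes, isomorphic

The graphs are isomorphic.
One valid mapping φ: V(G1) → V(G2): 0→5, 1→0, 2→7, 3→9, 4→10, 5→4, 6→1, 7→2, 8→3, 9→8, 10→11, 11→6

Verify φ preserves adjacency — for each edge of G1, its image is an edge of G2:
  (0,1) → (φ(0),φ(1)) = (0,5) ∈ E(G2) ✓
  (0,2) → (φ(0),φ(2)) = (5,7) ∈ E(G2) ✓
  (0,4) → (φ(0),φ(4)) = (5,10) ∈ E(G2) ✓
  (0,5) → (φ(0),φ(5)) = (4,5) ∈ E(G2) ✓
  (0,6) → (φ(0),φ(6)) = (1,5) ∈ E(G2) ✓
  (0,7) → (φ(0),φ(7)) = (2,5) ∈ E(G2) ✓
  (0,8) → (φ(0),φ(8)) = (3,5) ∈ E(G2) ✓
  (0,11) → (φ(0),φ(11)) = (5,6) ∈ E(G2) ✓
  (1,2) → (φ(1),φ(2)) = (0,7) ∈ E(G2) ✓
  (1,3) → (φ(1),φ(3)) = (0,9) ∈ E(G2) ✓
  (1,5) → (φ(1),φ(5)) = (0,4) ∈ E(G2) ✓
  (1,8) → (φ(1),φ(8)) = (0,3) ∈ E(G2) ✓
  (1,10) → (φ(1),φ(10)) = (0,11) ∈ E(G2) ✓
  (1,11) → (φ(1),φ(11)) = (0,6) ∈ E(G2) ✓
  (2,3) → (φ(2),φ(3)) = (7,9) ∈ E(G2) ✓
  (2,4) → (φ(2),φ(4)) = (7,10) ∈ E(G2) ✓
  (2,5) → (φ(2),φ(5)) = (4,7) ∈ E(G2) ✓
  (2,6) → (φ(2),φ(6)) = (1,7) ∈ E(G2) ✓
  (2,7) → (φ(2),φ(7)) = (2,7) ∈ E(G2) ✓
  (2,8) → (φ(2),φ(8)) = (3,7) ∈ E(G2) ✓
  (2,9) → (φ(2),φ(9)) = (7,8) ∈ E(G2) ✓
  (2,10) → (φ(2),φ(10)) = (7,11) ∈ E(G2) ✓
  (3,4) → (φ(3),φ(4)) = (9,10) ∈ E(G2) ✓
  (3,5) → (φ(3),φ(5)) = (4,9) ∈ E(G2) ✓
  (3,6) → (φ(3),φ(6)) = (1,9) ∈ E(G2) ✓
  (3,8) → (φ(3),φ(8)) = (3,9) ∈ E(G2) ✓
  (3,9) → (φ(3),φ(9)) = (8,9) ∈ E(G2) ✓
  (4,5) → (φ(4),φ(5)) = (4,10) ∈ E(G2) ✓
  (4,6) → (φ(4),φ(6)) = (1,10) ∈ E(G2) ✓
  (4,9) → (φ(4),φ(9)) = (8,10) ∈ E(G2) ✓
  (4,11) → (φ(4),φ(11)) = (6,10) ∈ E(G2) ✓
  (5,6) → (φ(5),φ(6)) = (1,4) ∈ E(G2) ✓
  (5,7) → (φ(5),φ(7)) = (2,4) ∈ E(G2) ✓
  (5,9) → (φ(5),φ(9)) = (4,8) ∈ E(G2) ✓
  (5,11) → (φ(5),φ(11)) = (4,6) ∈ E(G2) ✓
  (6,8) → (φ(6),φ(8)) = (1,3) ∈ E(G2) ✓
  (6,11) → (φ(6),φ(11)) = (1,6) ∈ E(G2) ✓
  (7,8) → (φ(7),φ(8)) = (2,3) ∈ E(G2) ✓
  (7,9) → (φ(7),φ(9)) = (2,8) ∈ E(G2) ✓
  (7,10) → (φ(7),φ(10)) = (2,11) ∈ E(G2) ✓
  (7,11) → (φ(7),φ(11)) = (2,6) ∈ E(G2) ✓
  (8,9) → (φ(8),φ(9)) = (3,8) ∈ E(G2) ✓
  (8,10) → (φ(8),φ(10)) = (3,11) ∈ E(G2) ✓
  (10,11) → (φ(10),φ(11)) = (6,11) ∈ E(G2) ✓
All 44 edges of G1 map to edges of G2, and |E(G1)| = |E(G2)| = 44, so φ is a bijection on edges as well as vertices. Hence G1 ≅ G2.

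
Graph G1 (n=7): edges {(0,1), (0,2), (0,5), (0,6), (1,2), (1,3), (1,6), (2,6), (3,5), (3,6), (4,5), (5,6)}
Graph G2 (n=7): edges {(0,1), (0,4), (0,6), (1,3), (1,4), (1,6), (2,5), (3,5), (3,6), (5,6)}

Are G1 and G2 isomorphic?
No, not isomorphic

The graphs are NOT isomorphic.

Counting triangles (3-cliques): G1 has 7, G2 has 4.
Triangle count is an isomorphism invariant, so differing triangle counts rule out isomorphism.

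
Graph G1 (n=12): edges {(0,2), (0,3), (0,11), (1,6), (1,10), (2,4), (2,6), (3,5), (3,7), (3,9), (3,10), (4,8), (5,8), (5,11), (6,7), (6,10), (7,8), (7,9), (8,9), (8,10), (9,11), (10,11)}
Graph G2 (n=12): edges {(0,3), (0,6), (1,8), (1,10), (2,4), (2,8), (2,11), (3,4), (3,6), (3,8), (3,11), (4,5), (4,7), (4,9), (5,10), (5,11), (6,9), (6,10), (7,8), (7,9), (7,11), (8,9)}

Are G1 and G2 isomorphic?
Yes, isomorphic

The graphs are isomorphic.
One valid mapping φ: V(G1) → V(G2): 0→5, 1→0, 2→10, 3→4, 4→1, 5→2, 6→6, 7→9, 8→8, 9→7, 10→3, 11→11

Verify φ preserves adjacency — for each edge of G1, its image is an edge of G2:
  (0,2) → (φ(0),φ(2)) = (5,10) ∈ E(G2) ✓
  (0,3) → (φ(0),φ(3)) = (4,5) ∈ E(G2) ✓
  (0,11) → (φ(0),φ(11)) = (5,11) ∈ E(G2) ✓
  (1,6) → (φ(1),φ(6)) = (0,6) ∈ E(G2) ✓
  (1,10) → (φ(1),φ(10)) = (0,3) ∈ E(G2) ✓
  (2,4) → (φ(2),φ(4)) = (1,10) ∈ E(G2) ✓
  (2,6) → (φ(2),φ(6)) = (6,10) ∈ E(G2) ✓
  (3,5) → (φ(3),φ(5)) = (2,4) ∈ E(G2) ✓
  (3,7) → (φ(3),φ(7)) = (4,9) ∈ E(G2) ✓
  (3,9) → (φ(3),φ(9)) = (4,7) ∈ E(G2) ✓
  (3,10) → (φ(3),φ(10)) = (3,4) ∈ E(G2) ✓
  (4,8) → (φ(4),φ(8)) = (1,8) ∈ E(G2) ✓
  (5,8) → (φ(5),φ(8)) = (2,8) ∈ E(G2) ✓
  (5,11) → (φ(5),φ(11)) = (2,11) ∈ E(G2) ✓
  (6,7) → (φ(6),φ(7)) = (6,9) ∈ E(G2) ✓
  (6,10) → (φ(6),φ(10)) = (3,6) ∈ E(G2) ✓
  (7,8) → (φ(7),φ(8)) = (8,9) ∈ E(G2) ✓
  (7,9) → (φ(7),φ(9)) = (7,9) ∈ E(G2) ✓
  (8,9) → (φ(8),φ(9)) = (7,8) ∈ E(G2) ✓
  (8,10) → (φ(8),φ(10)) = (3,8) ∈ E(G2) ✓
  (9,11) → (φ(9),φ(11)) = (7,11) ∈ E(G2) ✓
  (10,11) → (φ(10),φ(11)) = (3,11) ∈ E(G2) ✓
All 22 edges of G1 map to edges of G2, and |E(G1)| = |E(G2)| = 22, so φ is a bijection on edges as well as vertices. Hence G1 ≅ G2.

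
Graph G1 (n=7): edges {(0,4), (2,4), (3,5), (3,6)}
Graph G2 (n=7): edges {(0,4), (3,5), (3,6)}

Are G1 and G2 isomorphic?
No, not isomorphic

The graphs are NOT isomorphic.

Counting edges: G1 has 4 edge(s); G2 has 3 edge(s).
Edge count is an isomorphism invariant (a bijection on vertices induces a bijection on edges), so differing edge counts rule out isomorphism.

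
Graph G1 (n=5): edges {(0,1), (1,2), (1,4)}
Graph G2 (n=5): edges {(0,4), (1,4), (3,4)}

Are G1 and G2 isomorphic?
Yes, isomorphic

The graphs are isomorphic.
One valid mapping φ: V(G1) → V(G2): 0→3, 1→4, 2→0, 3→2, 4→1

Verify φ preserves adjacency — for each edge of G1, its image is an edge of G2:
  (0,1) → (φ(0),φ(1)) = (3,4) ∈ E(G2) ✓
  (1,2) → (φ(1),φ(2)) = (0,4) ∈ E(G2) ✓
  (1,4) → (φ(1),φ(4)) = (1,4) ∈ E(G2) ✓
All 3 edges of G1 map to edges of G2, and |E(G1)| = |E(G2)| = 3, so φ is a bijection on edges as well as vertices. Hence G1 ≅ G2.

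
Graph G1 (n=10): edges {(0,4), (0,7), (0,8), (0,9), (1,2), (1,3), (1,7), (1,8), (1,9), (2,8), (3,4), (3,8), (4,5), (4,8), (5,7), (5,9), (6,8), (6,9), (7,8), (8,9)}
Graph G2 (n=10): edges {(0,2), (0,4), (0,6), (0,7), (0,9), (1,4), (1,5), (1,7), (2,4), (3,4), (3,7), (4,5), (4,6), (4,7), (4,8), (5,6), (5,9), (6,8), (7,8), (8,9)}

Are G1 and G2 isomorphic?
Yes, isomorphic

The graphs are isomorphic.
One valid mapping φ: V(G1) → V(G2): 0→6, 1→7, 2→3, 3→1, 4→5, 5→9, 6→2, 7→8, 8→4, 9→0

Verify φ preserves adjacency — for each edge of G1, its image is an edge of G2:
  (0,4) → (φ(0),φ(4)) = (5,6) ∈ E(G2) ✓
  (0,7) → (φ(0),φ(7)) = (6,8) ∈ E(G2) ✓
  (0,8) → (φ(0),φ(8)) = (4,6) ∈ E(G2) ✓
  (0,9) → (φ(0),φ(9)) = (0,6) ∈ E(G2) ✓
  (1,2) → (φ(1),φ(2)) = (3,7) ∈ E(G2) ✓
  (1,3) → (φ(1),φ(3)) = (1,7) ∈ E(G2) ✓
  (1,7) → (φ(1),φ(7)) = (7,8) ∈ E(G2) ✓
  (1,8) → (φ(1),φ(8)) = (4,7) ∈ E(G2) ✓
  (1,9) → (φ(1),φ(9)) = (0,7) ∈ E(G2) ✓
  (2,8) → (φ(2),φ(8)) = (3,4) ∈ E(G2) ✓
  (3,4) → (φ(3),φ(4)) = (1,5) ∈ E(G2) ✓
  (3,8) → (φ(3),φ(8)) = (1,4) ∈ E(G2) ✓
  (4,5) → (φ(4),φ(5)) = (5,9) ∈ E(G2) ✓
  (4,8) → (φ(4),φ(8)) = (4,5) ∈ E(G2) ✓
  (5,7) → (φ(5),φ(7)) = (8,9) ∈ E(G2) ✓
  (5,9) → (φ(5),φ(9)) = (0,9) ∈ E(G2) ✓
  (6,8) → (φ(6),φ(8)) = (2,4) ∈ E(G2) ✓
  (6,9) → (φ(6),φ(9)) = (0,2) ∈ E(G2) ✓
  (7,8) → (φ(7),φ(8)) = (4,8) ∈ E(G2) ✓
  (8,9) → (φ(8),φ(9)) = (0,4) ∈ E(G2) ✓
All 20 edges of G1 map to edges of G2, and |E(G1)| = |E(G2)| = 20, so φ is a bijection on edges as well as vertices. Hence G1 ≅ G2.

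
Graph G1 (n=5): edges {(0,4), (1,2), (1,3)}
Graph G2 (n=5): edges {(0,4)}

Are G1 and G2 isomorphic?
No, not isomorphic

The graphs are NOT isomorphic.

Counting edges: G1 has 3 edge(s); G2 has 1 edge(s).
Edge count is an isomorphism invariant (a bijection on vertices induces a bijection on edges), so differing edge counts rule out isomorphism.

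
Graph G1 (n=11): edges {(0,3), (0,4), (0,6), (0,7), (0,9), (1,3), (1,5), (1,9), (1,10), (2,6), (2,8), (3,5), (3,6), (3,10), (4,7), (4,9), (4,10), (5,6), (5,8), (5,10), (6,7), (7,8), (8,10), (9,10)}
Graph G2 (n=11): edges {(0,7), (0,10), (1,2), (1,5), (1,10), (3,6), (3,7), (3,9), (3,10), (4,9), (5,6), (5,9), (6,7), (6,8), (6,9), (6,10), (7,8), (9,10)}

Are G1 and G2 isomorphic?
No, not isomorphic

The graphs are NOT isomorphic.

Counting triangles (3-cliques): G1 has 12, G2 has 7.
Triangle count is an isomorphism invariant, so differing triangle counts rule out isomorphism.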